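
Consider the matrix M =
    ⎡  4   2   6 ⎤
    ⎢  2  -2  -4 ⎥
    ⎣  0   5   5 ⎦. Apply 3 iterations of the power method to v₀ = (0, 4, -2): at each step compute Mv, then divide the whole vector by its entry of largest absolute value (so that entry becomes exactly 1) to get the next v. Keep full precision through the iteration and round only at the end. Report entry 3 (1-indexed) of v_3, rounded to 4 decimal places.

Mv0 = (-4.00000, 0.00000, 10.00000); divide by 10.00000 → v1 = (-0.40000, 0.00000, 1.00000)
Mv1 = (4.40000, -4.80000, 5.00000); divide by 5.00000 → v2 = (0.88000, -0.96000, 1.00000)
Mv2 = (7.60000, -0.32000, 0.20000); divide by 7.60000 → v3 = (1.00000, -0.04211, 0.02632)
Requested entry of v3: 10/380 = 0.0263

0.0263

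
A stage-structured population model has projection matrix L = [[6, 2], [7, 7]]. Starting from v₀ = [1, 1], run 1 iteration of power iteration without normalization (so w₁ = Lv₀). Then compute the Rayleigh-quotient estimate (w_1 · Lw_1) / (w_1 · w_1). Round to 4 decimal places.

λ ≈ 10.6308

w1 = Lv₀ = (6·1 + 2·1; 7·1 + 7·1) = (8, 14)
Lw1 = (76, 154)
w1·Lw1 = 8·76 + 14·154 = 2764; w1·w1 = 8·8 + 14·14 = 260
λ ≈ 2764/260 = 10.6308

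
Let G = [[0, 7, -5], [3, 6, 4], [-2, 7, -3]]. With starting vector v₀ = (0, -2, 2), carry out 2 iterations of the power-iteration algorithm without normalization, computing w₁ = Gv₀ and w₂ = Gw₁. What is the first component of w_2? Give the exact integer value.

w1 = Gv₀ = (0·0 + 7·(-2) + (-5)·2; 3·0 + 6·(-2) + 4·2; (-2)·0 + 7·(-2) + (-3)·2) = (-24, -4, -20)
w2 = Gw1 = (0·(-24) + 7·(-4) + (-5)·(-20); 3·(-24) + 6·(-4) + 4·(-20); (-2)·(-24) + 7·(-4) + (-3)·(-20)) = (72, -176, 80)
The requested component of w2 is 72.

72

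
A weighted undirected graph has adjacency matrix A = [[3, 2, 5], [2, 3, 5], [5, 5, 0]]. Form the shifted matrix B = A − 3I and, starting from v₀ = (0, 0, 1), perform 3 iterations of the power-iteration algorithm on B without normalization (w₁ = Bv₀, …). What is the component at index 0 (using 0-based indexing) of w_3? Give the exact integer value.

285

B = A − 3I has rows (0, 2, 5); (2, 0, 5); (5, 5, -3)
w1 = Bv₀ = (0·0 + 2·0 + 5·1; 2·0 + 0·0 + 5·1; 5·0 + 5·0 + (-3)·1) = (5, 5, -3)
w2 = Bw1 = (0·5 + 2·5 + 5·(-3); 2·5 + 0·5 + 5·(-3); 5·5 + 5·5 + (-3)·(-3)) = (-5, -5, 59)
w3 = Bw2 = (285, 285, -227)
Requested component of w3: 285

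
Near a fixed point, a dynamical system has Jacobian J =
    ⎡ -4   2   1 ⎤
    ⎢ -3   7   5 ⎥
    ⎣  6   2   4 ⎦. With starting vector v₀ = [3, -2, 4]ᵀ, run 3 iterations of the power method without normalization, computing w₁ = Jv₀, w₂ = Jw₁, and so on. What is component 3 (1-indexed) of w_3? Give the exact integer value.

930

w1 = Jv₀ = ((-4)·3 + 2·(-2) + 1·4; (-3)·3 + 7·(-2) + 5·4; 6·3 + 2·(-2) + 4·4) = (-12, -3, 30)
w2 = Jw1 = ((-4)·(-12) + 2·(-3) + 1·30; (-3)·(-12) + 7·(-3) + 5·30; 6·(-12) + 2·(-3) + 4·30) = (72, 165, 42)
w3 = Jw2 = (84, 1149, 930)
The requested component of w3 is 930.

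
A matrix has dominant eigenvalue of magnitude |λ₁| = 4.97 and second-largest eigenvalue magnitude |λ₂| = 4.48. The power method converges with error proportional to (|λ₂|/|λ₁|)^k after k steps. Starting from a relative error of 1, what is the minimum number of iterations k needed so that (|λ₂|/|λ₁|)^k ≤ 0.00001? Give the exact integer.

|λ₂/λ₁| = 4.48/4.97 = 0.90141
Need k ≥ ln(0.00001) / ln(0.90141) = -11.5129 / -0.1038 ≈ 110.918
Smallest integer k satisfying the bound: 111

111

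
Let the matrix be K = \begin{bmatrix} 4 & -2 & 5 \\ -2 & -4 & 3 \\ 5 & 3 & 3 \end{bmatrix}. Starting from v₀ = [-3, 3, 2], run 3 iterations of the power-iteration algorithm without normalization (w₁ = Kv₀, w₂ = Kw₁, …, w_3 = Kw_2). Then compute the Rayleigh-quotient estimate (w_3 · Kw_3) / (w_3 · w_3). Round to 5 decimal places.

w1 = Kv₀ = (-8, 0, 0)
w2 = Kw1 = (-32, 16, -40)
w3 = Kw2 = (-360, -120, -232)
Kw3 = (-2360, 504, -2856)
w3·Kw3 = (-360)·(-2360) + (-120)·504 + (-232)·(-2856) = 1451712; w3·w3 = (-360)·(-360) + (-120)·(-120) + (-232)·(-232) = 197824
λ ≈ 1451712/197824 = 7.33840

λ ≈ 7.33840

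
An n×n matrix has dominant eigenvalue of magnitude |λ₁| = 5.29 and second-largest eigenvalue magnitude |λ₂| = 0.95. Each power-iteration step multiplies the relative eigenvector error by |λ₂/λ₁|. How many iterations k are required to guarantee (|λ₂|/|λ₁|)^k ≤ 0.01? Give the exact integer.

|λ₂/λ₁| = 0.95/5.29 = 0.17958
Need k ≥ ln(0.01) / ln(0.17958) = -4.6052 / -1.7171 ≈ 2.682
Smallest integer k satisfying the bound: 3

3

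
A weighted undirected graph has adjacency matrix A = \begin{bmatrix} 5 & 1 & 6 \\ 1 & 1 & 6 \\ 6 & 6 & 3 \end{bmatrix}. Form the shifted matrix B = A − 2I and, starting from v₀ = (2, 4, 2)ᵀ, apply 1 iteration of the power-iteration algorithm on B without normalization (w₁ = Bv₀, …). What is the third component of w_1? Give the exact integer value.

38

B = A − 2I has rows (3, 1, 6); (1, -1, 6); (6, 6, 1)
w1 = Bv₀ = (3·2 + 1·4 + 6·2; 1·2 + (-1)·4 + 6·2; 6·2 + 6·4 + 1·2) = (22, 10, 38)
Requested component of w1: 38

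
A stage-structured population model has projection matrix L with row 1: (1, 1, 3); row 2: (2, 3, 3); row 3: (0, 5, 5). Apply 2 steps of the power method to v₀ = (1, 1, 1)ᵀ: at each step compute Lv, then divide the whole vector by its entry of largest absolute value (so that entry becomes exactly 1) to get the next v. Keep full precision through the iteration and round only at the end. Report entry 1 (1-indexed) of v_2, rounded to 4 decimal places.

0.4778

Lv0 = (5.00000, 8.00000, 10.00000); divide by 10.00000 → v1 = (0.50000, 0.80000, 1.00000)
Lv1 = (4.30000, 6.40000, 9.00000); divide by 9.00000 → v2 = (0.47778, 0.71111, 1.00000)
Requested entry of v2: 43/90 = 0.4778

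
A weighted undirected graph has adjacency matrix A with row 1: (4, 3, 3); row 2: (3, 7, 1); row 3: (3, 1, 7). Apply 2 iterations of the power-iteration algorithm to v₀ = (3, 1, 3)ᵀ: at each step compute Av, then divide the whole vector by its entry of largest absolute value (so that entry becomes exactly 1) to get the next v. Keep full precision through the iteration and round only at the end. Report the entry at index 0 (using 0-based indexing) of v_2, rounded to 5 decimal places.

0.79870

Av0 = (24.000000, 19.000000, 31.000000); divide by 31.000000 → v1 = (0.774194, 0.612903, 1.000000)
Av1 = (7.935484, 7.612903, 9.935484); divide by 9.935484 → v2 = (0.798701, 0.766234, 1.000000)
Requested entry of v2: 246/308 = 0.79870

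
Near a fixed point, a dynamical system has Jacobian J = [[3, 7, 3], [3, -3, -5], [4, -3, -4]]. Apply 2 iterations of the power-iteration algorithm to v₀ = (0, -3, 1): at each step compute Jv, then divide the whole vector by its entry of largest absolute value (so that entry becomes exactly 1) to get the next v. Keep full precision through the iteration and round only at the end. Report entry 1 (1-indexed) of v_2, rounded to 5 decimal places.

Jv0 = (-18.000000, 4.000000, 5.000000); divide by -18.000000 → v1 = (1.000000, -0.222222, -0.277778)
Jv1 = (0.611111, 5.055556, 5.777778); divide by 5.777778 → v2 = (0.105769, 0.875000, 1.000000)
Requested entry of v2: -11/-104 = 0.10577

0.10577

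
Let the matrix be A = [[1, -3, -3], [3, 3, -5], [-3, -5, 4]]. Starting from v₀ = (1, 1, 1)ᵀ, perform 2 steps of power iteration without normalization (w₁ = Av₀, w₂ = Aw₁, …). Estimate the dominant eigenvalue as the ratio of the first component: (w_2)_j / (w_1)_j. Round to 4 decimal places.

λ ≈ -0.8000

w1 = Av₀ = (1·1 + (-3)·1 + (-3)·1; 3·1 + 3·1 + (-5)·1; (-3)·1 + (-5)·1 + 4·1) = (-5, 1, -4)
w2 = Aw1 = (1·(-5) + (-3)·1 + (-3)·(-4); 3·(-5) + 3·1 + (-5)·(-4); (-3)·(-5) + (-5)·1 + 4·(-4)) = (4, 8, -6)
Ratio at component: 4 / -5 = -0.8000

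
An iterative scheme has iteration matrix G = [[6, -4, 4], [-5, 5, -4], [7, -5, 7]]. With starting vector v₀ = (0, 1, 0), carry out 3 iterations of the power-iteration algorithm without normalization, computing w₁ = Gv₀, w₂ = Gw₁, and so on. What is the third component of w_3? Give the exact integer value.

-1389

w1 = Gv₀ = (-4, 5, -5)
w2 = Gw1 = (-64, 65, -88)
w3 = Gw2 = (-996, 997, -1389)
The requested component of w3 is -1389.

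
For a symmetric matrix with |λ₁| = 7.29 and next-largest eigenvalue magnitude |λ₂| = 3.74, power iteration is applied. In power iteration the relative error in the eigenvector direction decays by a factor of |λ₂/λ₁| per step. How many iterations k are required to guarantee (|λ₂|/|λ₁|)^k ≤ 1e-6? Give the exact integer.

21

|λ₂/λ₁| = 3.74/7.29 = 0.51303
Need k ≥ ln(1e-6) / ln(0.51303) = -13.8155 / -0.6674 ≈ 20.700
Smallest integer k satisfying the bound: 21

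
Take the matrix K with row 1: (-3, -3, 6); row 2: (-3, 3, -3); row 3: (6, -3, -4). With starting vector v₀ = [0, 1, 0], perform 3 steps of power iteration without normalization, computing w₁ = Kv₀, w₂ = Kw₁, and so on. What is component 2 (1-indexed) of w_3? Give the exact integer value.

180

w1 = Kv₀ = ((-3)·0 + (-3)·1 + 6·0; (-3)·0 + 3·1 + (-3)·0; 6·0 + (-3)·1 + (-4)·0) = (-3, 3, -3)
w2 = Kw1 = ((-3)·(-3) + (-3)·3 + 6·(-3); (-3)·(-3) + 3·3 + (-3)·(-3); 6·(-3) + (-3)·3 + (-4)·(-3)) = (-18, 27, -15)
w3 = Kw2 = (-117, 180, -129)
The requested component of w3 is 180.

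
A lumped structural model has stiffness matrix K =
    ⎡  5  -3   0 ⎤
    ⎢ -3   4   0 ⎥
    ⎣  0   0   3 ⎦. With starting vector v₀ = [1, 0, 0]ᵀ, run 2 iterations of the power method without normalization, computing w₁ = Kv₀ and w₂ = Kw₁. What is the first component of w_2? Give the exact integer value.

w1 = Kv₀ = (5·1 + (-3)·0 + 0·0; (-3)·1 + 4·0 + 0·0; 0·1 + 0·0 + 3·0) = (5, -3, 0)
w2 = Kw1 = (5·5 + (-3)·(-3) + 0·0; (-3)·5 + 4·(-3) + 0·0; 0·5 + 0·(-3) + 3·0) = (34, -27, 0)
The requested component of w2 is 34.

34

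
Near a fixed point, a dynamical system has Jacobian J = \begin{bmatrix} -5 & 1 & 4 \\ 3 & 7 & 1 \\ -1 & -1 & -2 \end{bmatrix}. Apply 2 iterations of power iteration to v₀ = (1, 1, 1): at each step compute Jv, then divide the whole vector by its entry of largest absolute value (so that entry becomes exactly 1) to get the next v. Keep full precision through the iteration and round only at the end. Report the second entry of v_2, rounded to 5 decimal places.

1.00000

Jv0 = (0.000000, 11.000000, -4.000000); divide by 11.000000 → v1 = (0.000000, 1.000000, -0.363636)
Jv1 = (-0.454545, 6.636364, -0.272727); divide by 6.636364 → v2 = (-0.068493, 1.000000, -0.041096)
Requested entry of v2: 73/73 = 1.00000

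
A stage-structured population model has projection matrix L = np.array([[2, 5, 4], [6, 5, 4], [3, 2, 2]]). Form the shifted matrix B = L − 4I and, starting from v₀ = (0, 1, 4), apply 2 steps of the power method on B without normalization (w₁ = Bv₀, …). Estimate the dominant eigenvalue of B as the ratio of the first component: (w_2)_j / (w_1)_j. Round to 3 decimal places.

μ ≈ 0.905

B = L − 4I has rows (-2, 5, 4); (6, 1, 4); (3, 2, -2)
w1 = Bv₀ = ((-2)·0 + 5·1 + 4·4; 6·0 + 1·1 + 4·4; 3·0 + 2·1 + (-2)·4) = (21, 17, -6)
w2 = Bw1 = ((-2)·21 + 5·17 + 4·(-6); 6·21 + 1·17 + 4·(-6); 3·21 + 2·17 + (-2)·(-6)) = (19, 119, 109)
Ratio: 19/21 = 0.905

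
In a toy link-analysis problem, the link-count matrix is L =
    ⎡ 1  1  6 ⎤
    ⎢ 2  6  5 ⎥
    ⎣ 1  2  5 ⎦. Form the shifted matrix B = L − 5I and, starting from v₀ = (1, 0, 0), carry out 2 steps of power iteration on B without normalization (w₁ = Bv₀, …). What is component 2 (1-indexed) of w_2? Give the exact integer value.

-1

B = L − 5I has rows (-4, 1, 6); (2, 1, 5); (1, 2, 0)
w1 = Bv₀ = ((-4)·1 + 1·0 + 6·0; 2·1 + 1·0 + 5·0; 1·1 + 2·0 + 0·0) = (-4, 2, 1)
w2 = Bw1 = ((-4)·(-4) + 1·2 + 6·1; 2·(-4) + 1·2 + 5·1; 1·(-4) + 2·2 + 0·1) = (24, -1, 0)
Requested component of w2: -1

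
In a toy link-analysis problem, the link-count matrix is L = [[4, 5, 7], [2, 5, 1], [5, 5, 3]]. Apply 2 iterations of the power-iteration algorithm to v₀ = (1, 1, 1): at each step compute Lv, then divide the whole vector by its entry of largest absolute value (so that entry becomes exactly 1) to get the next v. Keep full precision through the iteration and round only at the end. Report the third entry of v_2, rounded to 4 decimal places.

0.8154

Lv0 = (16.00000, 8.00000, 13.00000); divide by 16.00000 → v1 = (1.00000, 0.50000, 0.81250)
Lv1 = (12.18750, 5.31250, 9.93750); divide by 12.18750 → v2 = (1.00000, 0.43590, 0.81538)
Requested entry of v2: 159/195 = 0.8154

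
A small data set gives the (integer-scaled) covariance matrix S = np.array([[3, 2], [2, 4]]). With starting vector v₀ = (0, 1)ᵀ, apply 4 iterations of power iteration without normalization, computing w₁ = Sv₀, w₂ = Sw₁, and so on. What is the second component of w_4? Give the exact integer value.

596

w1 = Sv₀ = (3·0 + 2·1; 2·0 + 4·1) = (2, 4)
w2 = Sw1 = (3·2 + 2·4; 2·2 + 4·4) = (14, 20)
w3 = Sw2 = (82, 108)
w4 = Sw3 = (462, 596)
The requested component of w4 is 596.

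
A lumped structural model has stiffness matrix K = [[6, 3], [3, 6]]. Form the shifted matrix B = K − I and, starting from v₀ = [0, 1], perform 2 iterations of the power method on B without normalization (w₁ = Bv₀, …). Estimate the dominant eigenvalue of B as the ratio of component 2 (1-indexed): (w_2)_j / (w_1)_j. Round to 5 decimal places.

B = K − I has rows (5, 3); (3, 5)
w1 = Bv₀ = (3, 5)
w2 = Bw1 = (30, 34)
Ratio: 34/5 = 6.80000

6.80000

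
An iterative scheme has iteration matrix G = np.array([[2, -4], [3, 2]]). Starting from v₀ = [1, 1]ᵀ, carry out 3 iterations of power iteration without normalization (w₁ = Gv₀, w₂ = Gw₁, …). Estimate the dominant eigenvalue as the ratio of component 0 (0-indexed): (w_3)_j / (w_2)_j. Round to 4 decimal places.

w1 = Gv₀ = (2·1 + (-4)·1; 3·1 + 2·1) = (-2, 5)
w2 = Gw1 = (2·(-2) + (-4)·5; 3·(-2) + 2·5) = (-24, 4)
w3 = Gw2 = (-64, -64)
Ratio at component: -64 / -24 = 2.6667

λ ≈ 2.6667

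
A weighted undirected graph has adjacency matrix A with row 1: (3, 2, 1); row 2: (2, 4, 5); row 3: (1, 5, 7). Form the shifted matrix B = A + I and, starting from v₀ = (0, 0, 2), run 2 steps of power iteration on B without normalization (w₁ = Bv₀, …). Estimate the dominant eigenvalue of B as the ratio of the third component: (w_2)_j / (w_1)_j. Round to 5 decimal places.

μ ≈ 11.25000

B = A + I has rows (4, 2, 1); (2, 5, 5); (1, 5, 8)
w1 = Bv₀ = (4·0 + 2·0 + 1·2; 2·0 + 5·0 + 5·2; 1·0 + 5·0 + 8·2) = (2, 10, 16)
w2 = Bw1 = (4·2 + 2·10 + 1·16; 2·2 + 5·10 + 5·16; 1·2 + 5·10 + 8·16) = (44, 134, 180)
Ratio: 180/16 = 11.25000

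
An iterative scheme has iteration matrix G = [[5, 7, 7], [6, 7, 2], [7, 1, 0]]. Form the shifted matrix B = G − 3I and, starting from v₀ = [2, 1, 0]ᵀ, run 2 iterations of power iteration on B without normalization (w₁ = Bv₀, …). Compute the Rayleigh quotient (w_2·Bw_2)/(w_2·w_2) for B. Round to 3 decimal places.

10.473

B = G − 3I has rows (2, 7, 7); (6, 4, 2); (7, 1, -3)
w1 = Bv₀ = (2·2 + 7·1 + 7·0; 6·2 + 4·1 + 2·0; 7·2 + 1·1 + (-3)·0) = (11, 16, 15)
w2 = Bw1 = (2·11 + 7·16 + 7·15; 6·11 + 4·16 + 2·15; 7·11 + 1·16 + (-3)·15) = (239, 160, 48)
Bw2 = (1934, 2170, 1689)
w2·Bw2 = 890498; w2·w2 = 85025; μ ≈ 890498/85025 = 10.473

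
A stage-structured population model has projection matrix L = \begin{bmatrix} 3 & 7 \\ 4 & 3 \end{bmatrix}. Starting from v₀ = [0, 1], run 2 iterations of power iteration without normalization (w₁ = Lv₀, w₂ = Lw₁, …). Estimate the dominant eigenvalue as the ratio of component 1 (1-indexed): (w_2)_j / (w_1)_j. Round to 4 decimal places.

w1 = Lv₀ = (7, 3)
w2 = Lw1 = (42, 37)
Ratio at component: 42 / 7 = 6.0000

6.0000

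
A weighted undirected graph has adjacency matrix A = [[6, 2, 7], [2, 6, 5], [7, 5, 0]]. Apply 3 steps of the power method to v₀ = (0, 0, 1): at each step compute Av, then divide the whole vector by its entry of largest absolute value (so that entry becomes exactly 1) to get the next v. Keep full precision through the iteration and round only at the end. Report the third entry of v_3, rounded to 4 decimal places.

Av0 = (7.00000, 5.00000, 0.00000); divide by 7.00000 → v1 = (1.00000, 0.71429, 0.00000)
Av1 = (7.42857, 6.28571, 10.57143); divide by 10.57143 → v2 = (0.70270, 0.59459, 1.00000)
Av2 = (12.40541, 9.97297, 7.89189); divide by 12.40541 → v3 = (1.00000, 0.80392, 0.63617)
Requested entry of v3: 584/918 = 0.6362

0.6362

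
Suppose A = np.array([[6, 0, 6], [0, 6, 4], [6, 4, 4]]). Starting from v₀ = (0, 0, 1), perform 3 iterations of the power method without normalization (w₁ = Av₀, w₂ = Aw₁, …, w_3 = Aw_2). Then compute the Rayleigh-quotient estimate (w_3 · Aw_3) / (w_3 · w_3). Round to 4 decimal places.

λ ≈ 12.2793

w1 = Av₀ = (6·0 + 0·0 + 6·1; 0·0 + 6·0 + 4·1; 6·0 + 4·0 + 4·1) = (6, 4, 4)
w2 = Aw1 = (6·6 + 0·4 + 6·4; 0·6 + 6·4 + 4·4; 6·6 + 4·4 + 4·4) = (60, 40, 68)
w3 = Aw2 = (768, 512, 792)
Aw3 = (9360, 6240, 9824)
w3·Aw3 = 768·9360 + 512·6240 + 792·9824 = 18163968; w3·w3 = 768·768 + 512·512 + 792·792 = 1479232
λ ≈ 18163968/1479232 = 12.2793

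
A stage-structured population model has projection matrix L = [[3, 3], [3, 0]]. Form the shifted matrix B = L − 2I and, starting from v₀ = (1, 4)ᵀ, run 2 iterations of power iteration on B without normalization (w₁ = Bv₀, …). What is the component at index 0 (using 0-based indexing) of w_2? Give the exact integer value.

B = L − 2I has rows (1, 3); (3, -2)
w1 = Bv₀ = (13, -5)
w2 = Bw1 = (-2, 49)
Requested component of w2: -2

-2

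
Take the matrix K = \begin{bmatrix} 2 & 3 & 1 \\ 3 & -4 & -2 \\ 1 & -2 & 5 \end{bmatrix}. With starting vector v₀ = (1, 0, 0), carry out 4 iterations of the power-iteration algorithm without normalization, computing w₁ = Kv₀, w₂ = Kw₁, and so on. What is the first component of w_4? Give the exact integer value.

w1 = Kv₀ = (2·1 + 3·0 + 1·0; 3·1 + (-4)·0 + (-2)·0; 1·1 + (-2)·0 + 5·0) = (2, 3, 1)
w2 = Kw1 = (2·2 + 3·3 + 1·1; 3·2 + (-4)·3 + (-2)·1; 1·2 + (-2)·3 + 5·1) = (14, -8, 1)
w3 = Kw2 = (5, 72, 35)
w4 = Kw3 = (261, -343, 36)
The requested component of w4 is 261.

261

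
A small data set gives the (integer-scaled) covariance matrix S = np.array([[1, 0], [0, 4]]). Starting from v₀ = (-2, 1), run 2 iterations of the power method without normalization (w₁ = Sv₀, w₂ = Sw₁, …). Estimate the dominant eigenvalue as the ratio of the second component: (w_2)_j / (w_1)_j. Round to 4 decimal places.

w1 = Sv₀ = (-2, 4)
w2 = Sw1 = (-2, 16)
Ratio at component: 16 / 4 = 4.0000

4.0000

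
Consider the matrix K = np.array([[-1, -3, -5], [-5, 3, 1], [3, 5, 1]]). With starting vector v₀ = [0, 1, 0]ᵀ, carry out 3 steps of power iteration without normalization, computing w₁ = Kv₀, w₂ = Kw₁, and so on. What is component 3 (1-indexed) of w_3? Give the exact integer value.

w1 = Kv₀ = (-3, 3, 5)
w2 = Kw1 = (-31, 29, 11)
w3 = Kw2 = (-111, 253, 63)
The requested component of w3 is 63.

63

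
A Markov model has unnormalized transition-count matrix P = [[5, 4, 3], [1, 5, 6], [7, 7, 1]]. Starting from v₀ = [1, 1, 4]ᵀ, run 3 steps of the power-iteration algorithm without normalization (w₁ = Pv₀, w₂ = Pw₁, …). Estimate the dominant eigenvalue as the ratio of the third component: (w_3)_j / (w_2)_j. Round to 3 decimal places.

w1 = Pv₀ = (21, 30, 18)
w2 = Pw1 = (279, 279, 375)
w3 = Pw2 = (3636, 3924, 4281)
Ratio at component: 4281 / 375 = 11.416

λ ≈ 11.416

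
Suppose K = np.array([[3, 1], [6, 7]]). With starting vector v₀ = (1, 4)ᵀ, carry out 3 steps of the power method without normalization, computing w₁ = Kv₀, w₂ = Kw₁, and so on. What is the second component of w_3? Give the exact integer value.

2290

w1 = Kv₀ = (3·1 + 1·4; 6·1 + 7·4) = (7, 34)
w2 = Kw1 = (3·7 + 1·34; 6·7 + 7·34) = (55, 280)
w3 = Kw2 = (445, 2290)
The requested component of w3 is 2290.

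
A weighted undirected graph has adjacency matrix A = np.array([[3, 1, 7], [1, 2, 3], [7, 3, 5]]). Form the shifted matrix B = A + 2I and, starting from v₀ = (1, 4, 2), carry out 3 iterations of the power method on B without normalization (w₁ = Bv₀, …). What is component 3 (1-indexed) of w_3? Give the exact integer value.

6452

B = A + 2I has rows (5, 1, 7); (1, 4, 3); (7, 3, 7)
w1 = Bv₀ = (5·1 + 1·4 + 7·2; 1·1 + 4·4 + 3·2; 7·1 + 3·4 + 7·2) = (23, 23, 33)
w2 = Bw1 = (5·23 + 1·23 + 7·33; 1·23 + 4·23 + 3·33; 7·23 + 3·23 + 7·33) = (369, 214, 461)
w3 = Bw2 = (5286, 2608, 6452)
Requested component of w3: 6452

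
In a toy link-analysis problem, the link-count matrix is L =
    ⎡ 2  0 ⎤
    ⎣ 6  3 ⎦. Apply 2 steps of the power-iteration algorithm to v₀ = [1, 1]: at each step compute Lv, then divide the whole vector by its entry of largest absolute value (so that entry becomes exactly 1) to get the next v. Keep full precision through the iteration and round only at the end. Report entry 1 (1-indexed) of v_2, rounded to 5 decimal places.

Lv0 = (2.000000, 9.000000); divide by 9.000000 → v1 = (0.222222, 1.000000)
Lv1 = (0.444444, 4.333333); divide by 4.333333 → v2 = (0.102564, 1.000000)
Requested entry of v2: 4/39 = 0.10256

0.10256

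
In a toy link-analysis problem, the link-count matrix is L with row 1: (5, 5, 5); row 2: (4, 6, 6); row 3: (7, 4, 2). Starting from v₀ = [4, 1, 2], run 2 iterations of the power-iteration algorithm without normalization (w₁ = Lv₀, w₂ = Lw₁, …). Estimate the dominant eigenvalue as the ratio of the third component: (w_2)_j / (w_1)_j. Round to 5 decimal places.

w1 = Lv₀ = (35, 34, 36)
w2 = Lw1 = (525, 560, 453)
Ratio at component: 453 / 36 = 12.58333

λ ≈ 12.58333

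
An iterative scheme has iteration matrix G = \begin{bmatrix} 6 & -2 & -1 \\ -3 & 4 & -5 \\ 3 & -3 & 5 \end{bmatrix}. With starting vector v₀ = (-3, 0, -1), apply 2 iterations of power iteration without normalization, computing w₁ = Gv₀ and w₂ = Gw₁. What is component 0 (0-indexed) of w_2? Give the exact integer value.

-116

w1 = Gv₀ = (-17, 14, -14)
w2 = Gw1 = (-116, 177, -163)
The requested component of w2 is -116.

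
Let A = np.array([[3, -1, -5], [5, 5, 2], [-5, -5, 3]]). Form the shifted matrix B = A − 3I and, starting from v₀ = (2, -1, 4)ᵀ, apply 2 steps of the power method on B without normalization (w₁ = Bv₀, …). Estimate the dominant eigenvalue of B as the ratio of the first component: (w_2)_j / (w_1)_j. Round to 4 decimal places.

B = A − 3I has rows (0, -1, -5); (5, 2, 2); (-5, -5, 0)
w1 = Bv₀ = (0·2 + (-1)·(-1) + (-5)·4; 5·2 + 2·(-1) + 2·4; (-5)·2 + (-5)·(-1) + 0·4) = (-19, 16, -5)
w2 = Bw1 = (0·(-19) + (-1)·16 + (-5)·(-5); 5·(-19) + 2·16 + 2·(-5); (-5)·(-19) + (-5)·16 + 0·(-5)) = (9, -73, 15)
Ratio: 9/-19 = -0.4737

-0.4737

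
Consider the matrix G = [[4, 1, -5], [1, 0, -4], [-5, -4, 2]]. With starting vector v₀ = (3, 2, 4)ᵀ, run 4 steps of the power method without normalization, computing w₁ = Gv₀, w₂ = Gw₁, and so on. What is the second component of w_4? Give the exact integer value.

1154

w1 = Gv₀ = (-6, -13, -15)
w2 = Gw1 = (38, 54, 52)
w3 = Gw2 = (-54, -170, -302)
w4 = Gw3 = (1124, 1154, 346)
The requested component of w4 is 1154.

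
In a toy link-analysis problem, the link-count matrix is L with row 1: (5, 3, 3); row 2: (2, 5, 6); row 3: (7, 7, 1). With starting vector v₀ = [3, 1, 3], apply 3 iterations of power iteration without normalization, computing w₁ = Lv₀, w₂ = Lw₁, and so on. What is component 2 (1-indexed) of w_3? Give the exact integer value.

5093

w1 = Lv₀ = (5·3 + 3·1 + 3·3; 2·3 + 5·1 + 6·3; 7·3 + 7·1 + 1·3) = (27, 29, 31)
w2 = Lw1 = (5·27 + 3·29 + 3·31; 2·27 + 5·29 + 6·31; 7·27 + 7·29 + 1·31) = (315, 385, 423)
w3 = Lw2 = (3999, 5093, 5323)
The requested component of w3 is 5093.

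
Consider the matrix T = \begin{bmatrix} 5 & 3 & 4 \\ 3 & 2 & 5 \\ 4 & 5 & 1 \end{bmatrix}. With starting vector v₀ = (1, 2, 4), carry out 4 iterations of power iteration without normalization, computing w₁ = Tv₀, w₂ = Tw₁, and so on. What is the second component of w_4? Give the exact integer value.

w1 = Tv₀ = (5·1 + 3·2 + 4·4; 3·1 + 2·2 + 5·4; 4·1 + 5·2 + 1·4) = (27, 27, 18)
w2 = Tw1 = (5·27 + 3·27 + 4·18; 3·27 + 2·27 + 5·18; 4·27 + 5·27 + 1·18) = (288, 225, 261)
w3 = Tw2 = (3159, 2619, 2538)
w4 = Tw3 = (33804, 27405, 28269)
The requested component of w4 is 27405.

27405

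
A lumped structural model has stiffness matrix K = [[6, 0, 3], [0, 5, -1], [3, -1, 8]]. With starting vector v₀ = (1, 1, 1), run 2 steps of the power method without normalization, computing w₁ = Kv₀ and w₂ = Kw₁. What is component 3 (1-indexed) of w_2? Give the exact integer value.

w1 = Kv₀ = (6·1 + 0·1 + 3·1; 0·1 + 5·1 + (-1)·1; 3·1 + (-1)·1 + 8·1) = (9, 4, 10)
w2 = Kw1 = (6·9 + 0·4 + 3·10; 0·9 + 5·4 + (-1)·10; 3·9 + (-1)·4 + 8·10) = (84, 10, 103)
The requested component of w2 is 103.

103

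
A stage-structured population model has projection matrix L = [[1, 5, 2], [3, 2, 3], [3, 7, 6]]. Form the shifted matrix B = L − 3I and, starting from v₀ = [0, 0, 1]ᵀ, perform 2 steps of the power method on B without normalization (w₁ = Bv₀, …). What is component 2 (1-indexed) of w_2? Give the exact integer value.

12

B = L − 3I has rows (-2, 5, 2); (3, -1, 3); (3, 7, 3)
w1 = Bv₀ = (2, 3, 3)
w2 = Bw1 = (17, 12, 36)
Requested component of w2: 12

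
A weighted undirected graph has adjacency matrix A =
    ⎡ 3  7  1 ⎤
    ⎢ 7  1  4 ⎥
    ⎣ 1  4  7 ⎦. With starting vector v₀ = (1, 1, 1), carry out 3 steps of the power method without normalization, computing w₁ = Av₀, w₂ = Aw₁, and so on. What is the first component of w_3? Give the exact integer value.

w1 = Av₀ = (3·1 + 7·1 + 1·1; 7·1 + 1·1 + 4·1; 1·1 + 4·1 + 7·1) = (11, 12, 12)
w2 = Aw1 = (3·11 + 7·12 + 1·12; 7·11 + 1·12 + 4·12; 1·11 + 4·12 + 7·12) = (129, 137, 143)
w3 = Aw2 = (1489, 1612, 1678)
The requested component of w3 is 1489.

1489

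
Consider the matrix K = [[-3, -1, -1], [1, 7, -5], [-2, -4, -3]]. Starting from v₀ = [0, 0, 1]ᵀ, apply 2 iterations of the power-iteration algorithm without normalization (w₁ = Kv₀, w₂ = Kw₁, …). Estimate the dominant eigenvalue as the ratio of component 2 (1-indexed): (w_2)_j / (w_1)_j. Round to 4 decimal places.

λ ≈ 4.2000

w1 = Kv₀ = ((-3)·0 + (-1)·0 + (-1)·1; 1·0 + 7·0 + (-5)·1; (-2)·0 + (-4)·0 + (-3)·1) = (-1, -5, -3)
w2 = Kw1 = ((-3)·(-1) + (-1)·(-5) + (-1)·(-3); 1·(-1) + 7·(-5) + (-5)·(-3); (-2)·(-1) + (-4)·(-5) + (-3)·(-3)) = (11, -21, 31)
Ratio at component: -21 / -5 = 4.2000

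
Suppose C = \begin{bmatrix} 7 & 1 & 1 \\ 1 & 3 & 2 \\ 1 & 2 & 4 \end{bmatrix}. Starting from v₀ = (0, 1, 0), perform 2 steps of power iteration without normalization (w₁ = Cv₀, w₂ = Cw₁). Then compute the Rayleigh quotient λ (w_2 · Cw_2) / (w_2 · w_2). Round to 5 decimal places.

7.13628

w1 = Cv₀ = (1, 3, 2)
w2 = Cw1 = (12, 14, 15)
Cw2 = (113, 84, 100)
w2·Cw2 = 12·113 + 14·84 + 15·100 = 4032; w2·w2 = 12·12 + 14·14 + 15·15 = 565
λ ≈ 4032/565 = 7.13628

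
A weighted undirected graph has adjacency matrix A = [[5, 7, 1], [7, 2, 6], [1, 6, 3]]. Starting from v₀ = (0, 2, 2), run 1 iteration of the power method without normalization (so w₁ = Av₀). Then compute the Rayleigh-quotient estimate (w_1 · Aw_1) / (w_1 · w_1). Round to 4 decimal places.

w1 = Av₀ = (5·0 + 7·2 + 1·2; 7·0 + 2·2 + 6·2; 1·0 + 6·2 + 3·2) = (16, 16, 18)
Aw1 = (210, 252, 166)
w1·Aw1 = 16·210 + 16·252 + 18·166 = 10380; w1·w1 = 16·16 + 16·16 + 18·18 = 836
λ ≈ 10380/836 = 12.4163

12.4163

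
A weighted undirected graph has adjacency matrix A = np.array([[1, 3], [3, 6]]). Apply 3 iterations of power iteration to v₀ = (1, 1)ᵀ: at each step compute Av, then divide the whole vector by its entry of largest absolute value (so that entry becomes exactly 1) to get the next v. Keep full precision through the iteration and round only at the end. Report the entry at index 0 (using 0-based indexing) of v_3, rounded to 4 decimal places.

Av0 = (4.00000, 9.00000); divide by 9.00000 → v1 = (0.44444, 1.00000)
Av1 = (3.44444, 7.33333); divide by 7.33333 → v2 = (0.46970, 1.00000)
Av2 = (3.46970, 7.40909); divide by 7.40909 → v3 = (0.46830, 1.00000)
Requested entry of v3: 229/489 = 0.4683

0.4683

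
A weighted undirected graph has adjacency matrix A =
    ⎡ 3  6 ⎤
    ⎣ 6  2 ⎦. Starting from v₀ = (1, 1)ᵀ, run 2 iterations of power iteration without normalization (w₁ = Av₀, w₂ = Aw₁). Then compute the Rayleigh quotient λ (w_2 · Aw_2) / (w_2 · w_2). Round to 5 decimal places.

8.52019

w1 = Av₀ = (3·1 + 6·1; 6·1 + 2·1) = (9, 8)
w2 = Aw1 = (3·9 + 6·8; 6·9 + 2·8) = (75, 70)
Aw2 = (645, 590)
w2·Aw2 = 75·645 + 70·590 = 89675; w2·w2 = 75·75 + 70·70 = 10525
λ ≈ 89675/10525 = 8.52019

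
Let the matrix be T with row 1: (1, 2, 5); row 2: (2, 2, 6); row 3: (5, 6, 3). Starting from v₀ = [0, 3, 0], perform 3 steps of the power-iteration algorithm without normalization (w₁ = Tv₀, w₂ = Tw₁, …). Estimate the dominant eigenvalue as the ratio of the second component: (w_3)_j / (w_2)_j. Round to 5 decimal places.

w1 = Tv₀ = (1·0 + 2·3 + 5·0; 2·0 + 2·3 + 6·0; 5·0 + 6·3 + 3·0) = (6, 6, 18)
w2 = Tw1 = (1·6 + 2·6 + 5·18; 2·6 + 2·6 + 6·18; 5·6 + 6·6 + 3·18) = (108, 132, 120)
w3 = Tw2 = (972, 1200, 1692)
Ratio at component: 1200 / 132 = 9.09091

λ ≈ 9.09091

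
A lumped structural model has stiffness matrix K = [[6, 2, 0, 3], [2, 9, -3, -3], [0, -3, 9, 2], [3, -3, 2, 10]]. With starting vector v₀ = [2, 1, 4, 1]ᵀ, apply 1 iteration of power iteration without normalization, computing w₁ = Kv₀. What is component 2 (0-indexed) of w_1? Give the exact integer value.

35

w1 = Kv₀ = (17, -2, 35, 21)
The requested component of w1 is 35.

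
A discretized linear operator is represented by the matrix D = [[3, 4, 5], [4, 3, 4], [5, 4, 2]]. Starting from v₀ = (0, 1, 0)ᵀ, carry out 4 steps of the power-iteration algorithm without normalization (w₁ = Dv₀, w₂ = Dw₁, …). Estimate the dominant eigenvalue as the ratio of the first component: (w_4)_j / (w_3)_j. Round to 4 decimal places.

w1 = Dv₀ = (3·0 + 4·1 + 5·0; 4·0 + 3·1 + 4·0; 5·0 + 4·1 + 2·0) = (4, 3, 4)
w2 = Dw1 = (3·4 + 4·3 + 5·4; 4·4 + 3·3 + 4·4; 5·4 + 4·3 + 2·4) = (44, 41, 40)
w3 = Dw2 = (496, 459, 464)
w4 = Dw3 = (5644, 5217, 5244)
Ratio at component: 5644 / 496 = 11.3790

11.3790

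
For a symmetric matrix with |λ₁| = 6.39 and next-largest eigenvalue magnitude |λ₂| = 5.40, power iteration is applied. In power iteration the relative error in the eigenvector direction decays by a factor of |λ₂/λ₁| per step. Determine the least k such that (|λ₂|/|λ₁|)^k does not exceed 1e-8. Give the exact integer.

|λ₂/λ₁| = 5.40/6.39 = 0.84507
Need k ≥ ln(1e-8) / ln(0.84507) = -18.4207 / -0.1683 ≈ 109.428
Smallest integer k satisfying the bound: 110

110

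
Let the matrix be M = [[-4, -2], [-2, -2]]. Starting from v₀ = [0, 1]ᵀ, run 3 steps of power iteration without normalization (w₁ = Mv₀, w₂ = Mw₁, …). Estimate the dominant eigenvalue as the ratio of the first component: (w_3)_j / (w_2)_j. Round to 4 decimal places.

w1 = Mv₀ = (-2, -2)
w2 = Mw1 = (12, 8)
w3 = Mw2 = (-64, -40)
Ratio at component: -64 / 12 = -5.3333

λ ≈ -5.3333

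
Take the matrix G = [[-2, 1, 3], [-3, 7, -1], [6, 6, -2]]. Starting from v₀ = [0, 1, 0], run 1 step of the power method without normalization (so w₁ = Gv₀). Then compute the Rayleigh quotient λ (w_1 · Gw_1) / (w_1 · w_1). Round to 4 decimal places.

λ ≈ 6.0349

w1 = Gv₀ = (1, 7, 6)
Gw1 = (23, 40, 36)
w1·Gw1 = 1·23 + 7·40 + 6·36 = 519; w1·w1 = 1·1 + 7·7 + 6·6 = 86
λ ≈ 519/86 = 6.0349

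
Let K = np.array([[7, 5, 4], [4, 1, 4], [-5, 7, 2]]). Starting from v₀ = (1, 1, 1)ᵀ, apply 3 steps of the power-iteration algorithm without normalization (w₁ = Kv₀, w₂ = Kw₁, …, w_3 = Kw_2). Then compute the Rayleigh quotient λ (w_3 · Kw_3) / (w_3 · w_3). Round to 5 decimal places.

λ ≈ 8.68907

w1 = Kv₀ = (16, 9, 4)
w2 = Kw1 = (173, 89, -9)
w3 = Kw2 = (1620, 745, -260)
Kw3 = (14025, 6185, -3405)
w3·Kw3 = 1620·14025 + 745·6185 + (-260)·(-3405) = 28213625; w3·w3 = 1620·1620 + 745·745 + (-260)·(-260) = 3247025
λ ≈ 28213625/3247025 = 8.68907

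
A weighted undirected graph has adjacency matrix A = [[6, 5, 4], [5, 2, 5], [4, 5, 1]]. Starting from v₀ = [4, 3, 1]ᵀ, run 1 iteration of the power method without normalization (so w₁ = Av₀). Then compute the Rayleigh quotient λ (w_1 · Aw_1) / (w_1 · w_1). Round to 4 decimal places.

12.5973

w1 = Av₀ = (6·4 + 5·3 + 4·1; 5·4 + 2·3 + 5·1; 4·4 + 5·3 + 1·1) = (43, 31, 32)
Aw1 = (541, 437, 359)
w1·Aw1 = 43·541 + 31·437 + 32·359 = 48298; w1·w1 = 43·43 + 31·31 + 32·32 = 3834
λ ≈ 48298/3834 = 12.5973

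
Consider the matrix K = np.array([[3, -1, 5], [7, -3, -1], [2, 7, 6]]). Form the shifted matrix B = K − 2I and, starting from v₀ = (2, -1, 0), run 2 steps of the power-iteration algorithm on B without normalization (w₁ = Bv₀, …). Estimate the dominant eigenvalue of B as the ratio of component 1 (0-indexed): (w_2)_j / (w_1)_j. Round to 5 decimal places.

B = K − 2I has rows (1, -1, 5); (7, -5, -1); (2, 7, 4)
w1 = Bv₀ = (1·2 + (-1)·(-1) + 5·0; 7·2 + (-5)·(-1) + (-1)·0; 2·2 + 7·(-1) + 4·0) = (3, 19, -3)
w2 = Bw1 = (1·3 + (-1)·19 + 5·(-3); 7·3 + (-5)·19 + (-1)·(-3); 2·3 + 7·19 + 4·(-3)) = (-31, -71, 127)
Ratio: -71/19 = -3.73684

-3.73684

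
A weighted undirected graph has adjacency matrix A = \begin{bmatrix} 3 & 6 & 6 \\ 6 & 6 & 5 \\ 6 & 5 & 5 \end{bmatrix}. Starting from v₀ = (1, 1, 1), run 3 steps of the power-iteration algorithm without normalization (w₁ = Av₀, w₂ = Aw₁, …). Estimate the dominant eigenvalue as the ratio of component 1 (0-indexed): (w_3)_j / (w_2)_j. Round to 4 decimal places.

λ ≈ 16.0478

w1 = Av₀ = (15, 17, 16)
w2 = Aw1 = (243, 272, 255)
w3 = Aw2 = (3891, 4365, 4093)
Ratio at component: 4365 / 272 = 16.0478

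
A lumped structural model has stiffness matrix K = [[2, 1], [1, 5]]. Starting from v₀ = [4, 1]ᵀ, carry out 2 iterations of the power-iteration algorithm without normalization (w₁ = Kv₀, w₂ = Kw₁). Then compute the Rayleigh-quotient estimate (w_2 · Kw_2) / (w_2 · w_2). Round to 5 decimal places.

5.20000

w1 = Kv₀ = (9, 9)
w2 = Kw1 = (27, 54)
Kw2 = (108, 297)
w2·Kw2 = 27·108 + 54·297 = 18954; w2·w2 = 27·27 + 54·54 = 3645
λ ≈ 18954/3645 = 5.20000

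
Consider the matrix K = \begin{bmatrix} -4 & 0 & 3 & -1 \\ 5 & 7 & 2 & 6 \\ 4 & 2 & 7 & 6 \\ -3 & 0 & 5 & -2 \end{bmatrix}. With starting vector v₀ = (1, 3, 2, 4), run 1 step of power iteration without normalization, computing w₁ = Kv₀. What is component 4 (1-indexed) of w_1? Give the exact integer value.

w1 = Kv₀ = (-2, 54, 48, -1)
The requested component of w1 is -1.

-1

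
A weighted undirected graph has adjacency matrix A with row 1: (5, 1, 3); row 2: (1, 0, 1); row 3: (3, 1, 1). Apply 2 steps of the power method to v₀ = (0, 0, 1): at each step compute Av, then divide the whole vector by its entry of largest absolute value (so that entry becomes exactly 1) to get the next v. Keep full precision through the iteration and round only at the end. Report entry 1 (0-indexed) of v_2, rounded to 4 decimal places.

0.2105

Av0 = (3.00000, 1.00000, 1.00000); divide by 3.00000 → v1 = (1.00000, 0.33333, 0.33333)
Av1 = (6.33333, 1.33333, 3.66667); divide by 6.33333 → v2 = (1.00000, 0.21053, 0.57895)
Requested entry of v2: 4/19 = 0.2105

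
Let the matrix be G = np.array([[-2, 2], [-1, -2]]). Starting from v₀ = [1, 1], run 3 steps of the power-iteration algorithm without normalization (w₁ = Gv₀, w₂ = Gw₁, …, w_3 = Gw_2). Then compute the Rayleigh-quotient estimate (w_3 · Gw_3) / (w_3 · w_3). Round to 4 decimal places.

w1 = Gv₀ = (0, -3)
w2 = Gw1 = (-6, 6)
w3 = Gw2 = (24, -6)
Gw3 = (-60, -12)
w3·Gw3 = 24·(-60) + (-6)·(-12) = -1368; w3·w3 = 24·24 + (-6)·(-6) = 612
λ ≈ -1368/612 = -2.2353

-2.2353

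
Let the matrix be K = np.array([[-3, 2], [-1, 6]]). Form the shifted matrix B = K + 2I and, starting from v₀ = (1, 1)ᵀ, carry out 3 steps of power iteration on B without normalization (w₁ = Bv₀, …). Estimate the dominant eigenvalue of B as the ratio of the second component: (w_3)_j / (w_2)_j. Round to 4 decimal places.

B = K + 2I has rows (-1, 2); (-1, 8)
w1 = Bv₀ = ((-1)·1 + 2·1; (-1)·1 + 8·1) = (1, 7)
w2 = Bw1 = ((-1)·1 + 2·7; (-1)·1 + 8·7) = (13, 55)
w3 = Bw2 = (97, 427)
Ratio: 427/55 = 7.7636

7.7636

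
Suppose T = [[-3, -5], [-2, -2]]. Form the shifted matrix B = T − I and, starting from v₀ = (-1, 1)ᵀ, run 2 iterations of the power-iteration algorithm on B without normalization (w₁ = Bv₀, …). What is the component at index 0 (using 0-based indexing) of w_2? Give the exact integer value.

9

B = T − I has rows (-4, -5); (-2, -3)
w1 = Bv₀ = ((-4)·(-1) + (-5)·1; (-2)·(-1) + (-3)·1) = (-1, -1)
w2 = Bw1 = ((-4)·(-1) + (-5)·(-1); (-2)·(-1) + (-3)·(-1)) = (9, 5)
Requested component of w2: 9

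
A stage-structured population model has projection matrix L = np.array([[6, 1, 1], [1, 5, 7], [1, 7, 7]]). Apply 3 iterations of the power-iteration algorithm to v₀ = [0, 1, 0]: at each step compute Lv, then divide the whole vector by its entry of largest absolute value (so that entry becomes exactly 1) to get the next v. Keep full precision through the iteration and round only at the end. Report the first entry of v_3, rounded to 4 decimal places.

0.2355

Lv0 = (1.00000, 5.00000, 7.00000); divide by 7.00000 → v1 = (0.14286, 0.71429, 1.00000)
Lv1 = (2.57143, 10.71429, 12.14286); divide by 12.14286 → v2 = (0.21176, 0.88235, 1.00000)
Lv2 = (3.15294, 11.62353, 13.38824); divide by 13.38824 → v3 = (0.23550, 0.86819, 1.00000)
Requested entry of v3: 268/1138 = 0.2355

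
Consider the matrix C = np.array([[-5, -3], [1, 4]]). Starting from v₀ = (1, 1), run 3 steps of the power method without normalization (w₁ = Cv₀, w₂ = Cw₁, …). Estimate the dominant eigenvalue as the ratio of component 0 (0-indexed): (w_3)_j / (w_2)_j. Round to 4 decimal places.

w1 = Cv₀ = ((-5)·1 + (-3)·1; 1·1 + 4·1) = (-8, 5)
w2 = Cw1 = ((-5)·(-8) + (-3)·5; 1·(-8) + 4·5) = (25, 12)
w3 = Cw2 = (-161, 73)
Ratio at component: -161 / 25 = -6.4400

-6.4400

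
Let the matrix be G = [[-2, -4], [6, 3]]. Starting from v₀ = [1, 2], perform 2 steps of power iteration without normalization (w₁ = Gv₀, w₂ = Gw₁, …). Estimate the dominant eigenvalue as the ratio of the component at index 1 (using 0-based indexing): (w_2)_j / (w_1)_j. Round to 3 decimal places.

λ ≈ -2.000

w1 = Gv₀ = (-10, 12)
w2 = Gw1 = (-28, -24)
Ratio at component: -24 / 12 = -2.000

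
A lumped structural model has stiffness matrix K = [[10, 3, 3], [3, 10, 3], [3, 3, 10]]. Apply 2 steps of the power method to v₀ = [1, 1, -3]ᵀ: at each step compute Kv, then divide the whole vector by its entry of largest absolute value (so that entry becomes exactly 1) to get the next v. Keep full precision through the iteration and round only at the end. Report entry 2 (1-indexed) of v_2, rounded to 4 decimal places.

Kv0 = (4.00000, 4.00000, -24.00000); divide by -24.00000 → v1 = (-0.16667, -0.16667, 1.00000)
Kv1 = (0.83333, 0.83333, 9.00000); divide by 9.00000 → v2 = (0.09259, 0.09259, 1.00000)
Requested entry of v2: -20/-216 = 0.0926

0.0926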